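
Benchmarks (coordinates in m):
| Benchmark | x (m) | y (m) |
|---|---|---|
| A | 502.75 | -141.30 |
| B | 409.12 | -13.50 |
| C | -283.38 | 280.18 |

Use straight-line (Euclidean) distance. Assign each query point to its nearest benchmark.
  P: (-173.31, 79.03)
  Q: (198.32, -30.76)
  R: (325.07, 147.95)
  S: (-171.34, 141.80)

P→C; Q→B; R→B; S→C

P at (-173.31, 79.03):
  A: √((676.06)² + (-220.33)²) = √(457057.1236 + 48545.3089) = 711.06 m
  B: √((582.43)² + (-92.53)²) = √(339224.7049 + 8561.8009) = 589.73 m
  C: √((-110.07)² + (201.15)²) = √(12115.4049 + 40461.3225) = 229.30 m
  → nearest: C (229.30 m)
Q at (198.32, -30.76):
  A: √((304.43)² + (-110.54)²) = √(92677.6249 + 12219.0916) = 323.88 m
  B: √((210.80)² + (17.26)²) = √(44436.6400 + 297.9076) = 211.51 m
  C: √((-481.70)² + (310.94)²) = √(232034.8900 + 96683.6836) = 573.34 m
  → nearest: B (211.51 m)
R at (325.07, 147.95):
  A: √((177.68)² + (-289.25)²) = √(31570.1824 + 83665.5625) = 339.46 m
  B: √((84.05)² + (-161.45)²) = √(7064.4025 + 26066.1025) = 182.02 m
  C: √((-608.45)² + (132.23)²) = √(370211.4025 + 17484.7729) = 622.65 m
  → nearest: B (182.02 m)
S at (-171.34, 141.80):
  A: √((674.09)² + (-283.10)²) = √(454397.3281 + 80145.6100) = 731.12 m
  B: √((580.46)² + (-155.30)²) = √(336933.8116 + 24118.0900) = 600.88 m
  C: √((-112.04)² + (138.38)²) = √(12552.9616 + 19149.0244) = 178.05 m
  → nearest: C (178.05 m)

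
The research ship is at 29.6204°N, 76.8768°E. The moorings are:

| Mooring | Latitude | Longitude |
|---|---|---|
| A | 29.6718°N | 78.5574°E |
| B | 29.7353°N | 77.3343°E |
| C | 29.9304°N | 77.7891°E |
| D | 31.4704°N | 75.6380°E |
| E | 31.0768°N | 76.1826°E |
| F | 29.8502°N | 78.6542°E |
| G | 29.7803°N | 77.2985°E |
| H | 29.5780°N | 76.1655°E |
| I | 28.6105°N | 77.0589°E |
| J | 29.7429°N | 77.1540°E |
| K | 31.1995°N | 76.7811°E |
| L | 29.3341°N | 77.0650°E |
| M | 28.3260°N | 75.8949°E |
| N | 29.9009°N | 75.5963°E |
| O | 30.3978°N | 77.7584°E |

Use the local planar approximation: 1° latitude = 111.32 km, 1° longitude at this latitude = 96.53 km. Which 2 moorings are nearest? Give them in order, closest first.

J, L

Distances from 29.6204°N, 76.8768°E:
A: √((0.0514·111.32)² + (1.6806·96.53)²) = √(32.739545 + 26318.027161) = 162.3292 km
B: √((0.1149·111.32)² + (0.4575·96.53)²) = √(163.601188 + 1950.324198) = 45.9774 km
C: √((0.3100·111.32)² + (0.9123·96.53)²) = √(1190.884885 + 7755.324281) = 94.5844 km
D: √((1.8500·111.32)² + (-1.2388·96.53)²) = √(42412.107364 + 14299.702616) = 238.1424 km
E: √((1.4564·111.32)² + (-0.6942·96.53)²) = √(26284.985141 + 4490.491008) = 175.4294 km
F: √((0.2298·111.32)² + (1.7774·96.53)²) = √(654.404752 + 29437.095991) = 173.4690 km
G: √((0.1599·111.32)² + (0.4217·96.53)²) = √(316.842421 + 1657.035506) = 44.4283 km
H: √((-0.0424·111.32)² + (-0.7113·96.53)²) = √(22.278098 + 4714.441269) = 68.8238 km
I: √((-1.0099·111.32)² + (0.1821·96.53)²) = √(12638.721373 + 308.990057) = 113.7880 km
J: √((0.1225·111.32)² + (0.2772·96.53)²) = √(185.959587 + 715.996772) = 30.0326 km
K: √((1.5791·111.32)² + (-0.0957·96.53)²) = √(30900.511072 + 85.339184) = 176.0280 km
L: √((-0.2863·111.32)² + (0.1882·96.53)²) = √(1015.755287 + 330.037927) = 36.6851 km
M: √((-1.2944·111.32)² + (-0.9819·96.53)²) = √(20762.679680 + 8983.780503) = 172.4716 km
N: √((0.2805·111.32)² + (-1.2805·96.53)²) = √(975.016862 + 15278.607632) = 127.4897 km
O: √((0.7774·111.32)² + (0.8816·96.53)²) = √(7489.200677 + 7242.154330) = 121.3728 km
Sorted: J (30.0326 km) < L (36.6851 km) < G (44.4283 km) < B (45.9774 km) < …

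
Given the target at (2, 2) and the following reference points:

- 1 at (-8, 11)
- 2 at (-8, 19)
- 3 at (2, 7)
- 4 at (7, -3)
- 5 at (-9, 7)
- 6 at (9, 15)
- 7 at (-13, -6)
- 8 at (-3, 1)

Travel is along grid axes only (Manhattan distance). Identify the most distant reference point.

Distances from (2, 2):
1: |-10| + |9| = 10 + 9 = 19
2: |-10| + |17| = 10 + 17 = 27
3: |0| + |5| = 0 + 5 = 5
4: |5| + |-5| = 5 + 5 = 10
5: |-11| + |5| = 11 + 5 = 16
6: |7| + |13| = 7 + 13 = 20
7: |-15| + |-8| = 15 + 8 = 23
8: |-5| + |-1| = 5 + 1 = 6
Maximum: 2 at 27.

2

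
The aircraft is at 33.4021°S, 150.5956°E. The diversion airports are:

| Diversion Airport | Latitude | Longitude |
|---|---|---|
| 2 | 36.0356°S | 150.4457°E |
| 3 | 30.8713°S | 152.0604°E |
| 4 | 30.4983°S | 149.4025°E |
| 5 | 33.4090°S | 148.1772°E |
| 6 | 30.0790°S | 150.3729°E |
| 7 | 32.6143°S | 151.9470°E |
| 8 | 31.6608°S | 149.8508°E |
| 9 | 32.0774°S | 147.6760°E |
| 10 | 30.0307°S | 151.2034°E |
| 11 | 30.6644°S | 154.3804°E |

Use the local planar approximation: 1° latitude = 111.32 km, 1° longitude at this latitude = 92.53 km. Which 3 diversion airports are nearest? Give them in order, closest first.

Distances from 33.4021°S, 150.5956°E:
2: √((-2.6335·111.32)² + (-0.1499·92.53)²) = √(85943.500912 + 192.383752) = 293.4892 km
3: √((2.5308·111.32)² + (1.4648·92.53)²) = √(79371.035612 + 18370.534264) = 312.6365 km
4: √((2.9038·111.32)² + (-1.1931·92.53)²) = √(104491.219345 + 12187.617500) = 341.5828 km
5: √((-0.0069·111.32)² + (-2.4184·92.53)²) = √(0.589990 + 50075.050123) = 223.7759 km
6: √((3.3231·111.32)² + (-0.2227·92.53)²) = √(136846.349337 + 424.624999) = 370.5010 km
7: √((0.7878·111.32)² + (1.3514·92.53)²) = √(7690.920963 + 15636.262529) = 152.7324 km
8: √((1.7413·111.32)² + (-0.7448·92.53)²) = √(37574.533325 + 4749.462470) = 205.7280 km
9: √((1.3247·111.32)² + (-2.9196·92.53)²) = √(21746.104363 + 72981.340197) = 307.7782 km
10: √((3.3714·111.32)² + (0.6078·92.53)²) = √(140853.278567 + 3162.907680) = 379.4946 km
11: √((2.7377·111.32)² + (3.7848·92.53)²) = √(92879.123274 + 122645.323875) = 464.2461 km
Sorted: 7 (152.7324 km) < 8 (205.7280 km) < 5 (223.7759 km) < 2 (293.4892 km) < 9 (307.7782 km) < …

7, 8, 5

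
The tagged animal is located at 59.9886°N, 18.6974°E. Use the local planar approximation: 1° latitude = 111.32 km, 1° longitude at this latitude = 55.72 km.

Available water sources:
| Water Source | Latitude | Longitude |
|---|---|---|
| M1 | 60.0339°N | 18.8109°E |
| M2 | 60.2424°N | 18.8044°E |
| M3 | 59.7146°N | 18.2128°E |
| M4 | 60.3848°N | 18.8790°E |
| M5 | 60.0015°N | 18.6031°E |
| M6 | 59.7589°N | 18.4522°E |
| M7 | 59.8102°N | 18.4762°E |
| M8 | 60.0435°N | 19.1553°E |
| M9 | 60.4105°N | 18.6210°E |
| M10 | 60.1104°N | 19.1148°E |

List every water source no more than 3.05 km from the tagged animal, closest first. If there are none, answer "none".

none

Distances from 59.9886°N, 18.6974°E:
M1: 8.0886 km
M2: 28.8752 km
M3: 40.7364 km
M4: 45.2508 km
M5: 5.4471 km
M6: 28.9914 km
M7: 23.3733 km
M8: 26.2359 km
M9: 47.1584 km
M10: 26.9212 km
Threshold 3.05 km: none within range.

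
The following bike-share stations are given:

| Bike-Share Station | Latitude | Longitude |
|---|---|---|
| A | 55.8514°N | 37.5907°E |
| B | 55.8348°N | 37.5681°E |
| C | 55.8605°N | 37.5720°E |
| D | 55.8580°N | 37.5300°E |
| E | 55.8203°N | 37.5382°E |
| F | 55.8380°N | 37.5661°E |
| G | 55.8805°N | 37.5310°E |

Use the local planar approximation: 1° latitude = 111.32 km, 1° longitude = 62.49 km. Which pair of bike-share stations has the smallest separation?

Pairwise distances:
B–F: √((0.0032·111.32)² + (-0.0020·62.49)²) = √(0.126896 + 0.015620) = 0.3775 km
A–C: √((0.0091·111.32)² + (-0.0187·62.49)²) = √(1.026193 + 1.365539) = 1.5465 km
A–F: √((-0.0134·111.32)² + (-0.0246·62.49)²) = √(2.225133 + 2.363150) = 2.1420 km
A–B: √((-0.0166·111.32)² + (-0.0226·62.49)²) = √(3.414779 + 1.994518) = 2.3258 km
B–E: √((-0.0145·111.32)² + (-0.0299·62.49)²) = √(2.605448 + 3.491109) = 2.4691 km
D–G: √((0.0225·111.32)² + (0.0010·62.49)²) = √(6.273522 + 0.003905) = 2.5055 km
C–F: √((-0.0225·111.32)² + (-0.0059·62.49)²) = √(6.273522 + 0.135933) = 2.5317 km
E–F: √((0.0177·111.32)² + (0.0279·62.49)²) = √(3.882334 + 3.039691) = 2.6310 km
C–D: √((-0.0025·111.32)² + (-0.0420·62.49)²) = √(0.077451 + 6.888420) = 2.6393 km
B–C: √((0.0257·111.32)² + (0.0039·62.49)²) = √(8.184886 + 0.059395) = 2.8713 km
D–F: √((-0.0200·111.32)² + (0.0361·62.49)²) = √(4.956857 + 5.089035) = 3.1695 km
C–G: √((0.0200·111.32)² + (-0.0410·62.49)²) = √(4.956857 + 6.564305) = 3.3943 km
B–D: √((0.0232·111.32)² + (-0.0381·62.49)²) = √(6.669947 + 5.668537) = 3.5126 km
A–D: √((0.0066·111.32)² + (-0.0607·62.49)²) = √(0.539802 + 14.387934) = 3.8636 km
D–E: √((-0.0377·111.32)² + (0.0082·62.49)²) = √(17.612828 + 0.262572) = 4.2279 km
A–E: √((-0.0311·111.32)² + (-0.0525·62.49)²) = √(11.985804 + 10.763157) = 4.7696 km
A–G: √((0.0291·111.32)² + (-0.0597·62.49)²) = √(10.493790 + 13.917772) = 4.9408 km
C–E: √((-0.0402·111.32)² + (-0.0338·62.49)²) = √(20.026198 + 4.461228) = 4.9485 km
F–G: √((0.0425·111.32)² + (-0.0351·62.49)²) = √(22.383307 + 4.810999) = 5.2148 km
B–G: √((0.0457·111.32)² + (-0.0371·62.49)²) = √(25.880865 + 5.374881) = 5.5907 km
E–G: √((0.0602·111.32)² + (-0.0072·62.49)²) = √(44.909620 + 0.202435) = 6.7166 km
Closest pair: B–F at 0.3775 km.

B and F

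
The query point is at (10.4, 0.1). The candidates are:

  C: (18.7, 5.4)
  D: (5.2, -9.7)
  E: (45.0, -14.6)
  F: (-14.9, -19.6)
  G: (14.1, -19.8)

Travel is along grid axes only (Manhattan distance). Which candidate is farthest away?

E

Distances from (10.4, 0.1):
C: |8.3| + |5.3| = 8.3 + 5.3 = 13.6
D: |-5.2| + |-9.8| = 5.2 + 9.8 = 15.0
E: |34.6| + |-14.7| = 34.6 + 14.7 = 49.3
F: |-25.3| + |-19.7| = 25.3 + 19.7 = 45.0
G: |3.7| + |-19.9| = 3.7 + 19.9 = 23.6
Maximum: E at 49.3.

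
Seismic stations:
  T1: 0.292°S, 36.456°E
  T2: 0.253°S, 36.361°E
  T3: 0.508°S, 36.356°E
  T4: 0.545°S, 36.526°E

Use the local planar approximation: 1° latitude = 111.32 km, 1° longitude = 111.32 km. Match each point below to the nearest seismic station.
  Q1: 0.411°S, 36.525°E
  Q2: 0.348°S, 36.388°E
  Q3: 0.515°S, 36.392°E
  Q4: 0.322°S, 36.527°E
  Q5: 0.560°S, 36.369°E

Q1→T4; Q2→T1; Q3→T3; Q4→T1; Q5→T3

Q1 at 0.411°S, 36.525°E:
  T1: 15.313 km
  T2: 25.351 km
  T3: 21.692 km
  T4: 14.917 km
  → nearest: T4 (14.917 km)
Q2 at 0.348°S, 36.388°E:
  T1: 9.806 km
  T2: 10.994 km
  T3: 18.164 km
  T4: 26.775 km
  → nearest: T1 (9.806 km)
Q3 at 0.515°S, 36.392°E:
  T1: 25.826 km
  T2: 29.369 km
  T3: 4.083 km
  T4: 15.286 km
  → nearest: T3 (4.083 km)
Q4 at 0.322°S, 36.527°E:
  T1: 8.580 km
  T2: 20.012 km
  T3: 28.126 km
  T4: 24.825 km
  → nearest: T1 (8.580 km)
Q5 at 0.560°S, 36.369°E:
  T1: 31.366 km
  T2: 34.187 km
  T3: 5.967 km
  T4: 17.557 km
  → nearest: T3 (5.967 km)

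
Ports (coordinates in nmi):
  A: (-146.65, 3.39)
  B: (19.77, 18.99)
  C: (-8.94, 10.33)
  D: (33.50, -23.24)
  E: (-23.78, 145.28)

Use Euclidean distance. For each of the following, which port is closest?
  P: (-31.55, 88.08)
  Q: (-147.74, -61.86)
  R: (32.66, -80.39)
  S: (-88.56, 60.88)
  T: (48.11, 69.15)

P at (-31.55, 88.08):
  A: √((-115.10)² + (-84.69)²) = √(13248.0100 + 7172.3961) = 142.90 nmi
  B: √((51.32)² + (-69.09)²) = √(2633.7424 + 4773.4281) = 86.06 nmi
  C: √((22.61)² + (-77.75)²) = √(511.2121 + 6045.0625) = 80.97 nmi
  D: √((65.05)² + (-111.32)²) = √(4231.5025 + 12392.1424) = 128.93 nmi
  E: √((7.77)² + (57.20)²) = √(60.3729 + 3271.8400) = 57.73 nmi
  → nearest: E (57.73 nmi)
Q at (-147.74, -61.86):
  A: √((1.09)² + (65.25)²) = √(1.1881 + 4257.5625) = 65.26 nmi
  B: √((167.51)² + (80.85)²) = √(28059.6001 + 6536.7225) = 186.00 nmi
  C: √((138.80)² + (72.19)²) = √(19265.4400 + 5211.3961) = 156.45 nmi
  D: √((181.24)² + (38.62)²) = √(32847.9376 + 1491.5044) = 185.31 nmi
  E: √((123.96)² + (207.14)²) = √(15366.0816 + 42906.9796) = 241.40 nmi
  → nearest: A (65.26 nmi)
R at (32.66, -80.39):
  A: √((-179.31)² + (83.78)²) = √(32152.0761 + 7019.0884) = 197.92 nmi
  B: √((-12.89)² + (99.38)²) = √(166.1521 + 9876.3844) = 100.21 nmi
  C: √((-41.60)² + (90.72)²) = √(1730.5600 + 8230.1184) = 99.80 nmi
  D: √((0.84)² + (57.15)²) = √(0.7056 + 3266.1225) = 57.16 nmi
  E: √((-56.44)² + (225.67)²) = √(3185.4736 + 50926.9489) = 232.62 nmi
  → nearest: D (57.16 nmi)
S at (-88.56, 60.88):
  A: √((-58.09)² + (-57.49)²) = √(3374.4481 + 3305.1001) = 81.73 nmi
  B: √((108.33)² + (-41.89)²) = √(11735.3889 + 1754.7721) = 116.15 nmi
  C: √((79.62)² + (-50.55)²) = √(6339.3444 + 2555.3025) = 94.31 nmi
  D: √((122.06)² + (-84.12)²) = √(14898.6436 + 7076.1744) = 148.24 nmi
  E: √((64.78)² + (84.40)²) = √(4196.4484 + 7123.3600) = 106.39 nmi
  → nearest: A (81.73 nmi)
T at (48.11, 69.15):
  A: √((-194.76)² + (-65.76)²) = √(37931.4576 + 4324.3776) = 205.56 nmi
  B: √((-28.34)² + (-50.16)²) = √(803.1556 + 2516.0256) = 57.61 nmi
  C: √((-57.05)² + (-58.82)²) = √(3254.7025 + 3459.7924) = 81.94 nmi
  D: √((-14.61)² + (-92.39)²) = √(213.4521 + 8535.9121) = 93.54 nmi
  E: √((-71.89)² + (76.13)²) = √(5168.1721 + 5795.7769) = 104.71 nmi
  → nearest: B (57.61 nmi)

P→E; Q→A; R→D; S→A; T→B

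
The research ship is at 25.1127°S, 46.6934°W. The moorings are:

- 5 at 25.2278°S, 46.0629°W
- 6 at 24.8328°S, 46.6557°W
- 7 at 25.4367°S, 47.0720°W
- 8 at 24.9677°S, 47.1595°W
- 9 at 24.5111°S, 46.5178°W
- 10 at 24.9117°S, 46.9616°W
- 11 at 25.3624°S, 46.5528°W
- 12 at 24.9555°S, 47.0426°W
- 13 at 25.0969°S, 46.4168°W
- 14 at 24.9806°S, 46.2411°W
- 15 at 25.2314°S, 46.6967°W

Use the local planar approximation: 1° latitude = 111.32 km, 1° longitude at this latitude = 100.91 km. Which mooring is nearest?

Distances from 25.1127°S, 46.6934°W:
5: √((-0.1151·111.32)² + (0.6305·100.91)²) = √(164.171226 + 4047.982200) = 64.9011 km
6: √((0.2799·111.32)² + (0.0377·100.91)²) = √(970.850128 + 14.472752) = 31.3899 km
7: √((-0.3240·111.32)² + (-0.3786·100.91)²) = √(1300.877541 + 1459.585807) = 52.5401 km
8: √((0.1450·111.32)² + (-0.4661·100.91)²) = √(260.544794 + 2212.211360) = 49.7268 km
9: √((0.6016·111.32)² + (0.1756·100.91)²) = √(4484.995901 + 313.991170) = 69.2747 km
10: √((0.2010·111.32)² + (-0.2682·100.91)²) = √(500.654945 + 732.463452) = 35.1158 km
11: √((-0.2497·111.32)² + (0.1406·100.91)²) = √(772.651194 + 201.297812) = 31.2082 km
12: √((0.1572·111.32)² + (-0.3492·100.91)²) = √(306.232640 + 1241.700576) = 39.3438 km
13: √((0.0158·111.32)² + (0.2766·100.91)²) = √(3.093574 + 779.063332) = 27.9671 km
14: √((0.1321·111.32)² + (0.4523·100.91)²) = √(216.247966 + 2083.155012) = 47.9521 km
15: √((-0.1187·111.32)² + (-0.0033·100.91)²) = √(174.601445 + 0.110891) = 13.2179 km
Minimum: 15 at 13.2179 km.

15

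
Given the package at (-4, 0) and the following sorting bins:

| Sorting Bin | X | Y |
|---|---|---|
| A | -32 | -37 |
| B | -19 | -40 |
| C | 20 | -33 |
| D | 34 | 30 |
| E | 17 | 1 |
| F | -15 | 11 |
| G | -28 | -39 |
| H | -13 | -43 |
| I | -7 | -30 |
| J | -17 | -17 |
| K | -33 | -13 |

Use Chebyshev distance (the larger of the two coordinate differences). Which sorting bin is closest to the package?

Distances from (-4, 0):
A: max(|-28|, |-37|) = 37
B: max(|-15|, |-40|) = 40
C: max(|24|, |-33|) = 33
D: max(|38|, |30|) = 38
E: max(|21|, |1|) = 21
F: max(|-11|, |11|) = 11
G: max(|-24|, |-39|) = 39
H: max(|-9|, |-43|) = 43
I: max(|-3|, |-30|) = 30
J: max(|-13|, |-17|) = 17
K: max(|-29|, |-13|) = 29
Minimum: F at 11.

F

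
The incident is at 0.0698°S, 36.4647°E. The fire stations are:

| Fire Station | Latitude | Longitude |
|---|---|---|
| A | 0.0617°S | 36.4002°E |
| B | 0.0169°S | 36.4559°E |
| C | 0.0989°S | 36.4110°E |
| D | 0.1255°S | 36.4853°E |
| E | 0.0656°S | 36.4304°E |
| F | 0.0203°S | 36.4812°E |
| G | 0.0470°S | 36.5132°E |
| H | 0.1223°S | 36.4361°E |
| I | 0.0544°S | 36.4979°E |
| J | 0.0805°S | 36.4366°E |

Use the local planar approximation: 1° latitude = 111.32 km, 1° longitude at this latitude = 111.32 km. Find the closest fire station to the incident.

J

Distances from 0.0698°S, 36.4647°E:
A: √((0.0081·111.32)² + (-0.0645·111.32)²) = √(0.813048 + 51.554410) = 7.2365 km
B: √((0.0529·111.32)² + (-0.0088·111.32)²) = √(34.678295 + 0.959648) = 5.9698 km
C: √((-0.0291·111.32)² + (-0.0537·111.32)²) = √(10.493790 + 35.735097) = 6.7992 km
D: √((-0.0557·111.32)² + (0.0206·111.32)²) = √(38.446498 + 5.258730) = 6.6110 km
E: √((0.0042·111.32)² + (-0.0343·111.32)²) = √(0.218597 + 14.579232) = 3.8468 km
F: √((0.0495·111.32)² + (0.0165·111.32)²) = √(30.363847 + 3.373761) = 5.8084 km
G: √((0.0228·111.32)² + (0.0485·111.32)²) = √(6.441931 + 29.149417) = 5.9658 km
H: √((-0.0525·111.32)² + (-0.0286·111.32)²) = √(34.155842 + 10.136277) = 6.6552 km
I: √((0.0154·111.32)² + (0.0332·111.32)²) = √(2.938920 + 13.659115) = 4.0741 km
J: √((-0.0107·111.32)² + (-0.0281·111.32)²) = √(1.418776 + 9.784960) = 3.3472 km
Minimum: J at 3.3472 km.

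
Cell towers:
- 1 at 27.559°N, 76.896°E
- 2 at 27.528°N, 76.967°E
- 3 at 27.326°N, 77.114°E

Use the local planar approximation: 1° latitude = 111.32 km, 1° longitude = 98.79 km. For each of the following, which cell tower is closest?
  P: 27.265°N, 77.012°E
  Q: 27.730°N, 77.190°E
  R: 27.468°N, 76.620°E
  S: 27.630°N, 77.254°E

P→3; Q→2; R→1; S→2

P at 27.265°N, 77.012°E:
  1: √((0.294·111.32)² + (-0.116·98.79)²) = √(1071.12722 + 131.32335) = 34.676 km
  2: √((0.263·111.32)² + (-0.045·98.79)²) = √(857.15210 + 19.76291) = 29.613 km
  3: √((0.061·111.32)² + (0.102·98.79)²) = √(46.11116 + 101.53746) = 12.151 km
  → nearest: 3 (12.151 km)
Q at 27.730°N, 77.190°E:
  1: √((-0.171·111.32)² + (-0.294·98.79)²) = √(362.35864 + 843.56904) = 34.726 km
  2: √((-0.202·111.32)² + (-0.223·98.79)²) = √(505.64898 + 485.32839) = 31.480 km
  3: √((-0.404·111.32)² + (-0.076·98.79)²) = √(2022.59591 + 56.37066) = 45.596 km
  → nearest: 2 (31.480 km)
R at 27.468°N, 76.620°E:
  1: √((0.091·111.32)² + (0.276·98.79)²) = √(102.61933 + 743.43694) = 29.087 km
  2: √((0.060·111.32)² + (0.347·98.79)²) = √(44.61171 + 1175.12731) = 34.925 km
  3: √((-0.142·111.32)² + (0.494·98.79)²) = √(249.87516 + 2381.66058) = 51.298 km
  → nearest: 1 (29.087 km)
S at 27.630°N, 77.254°E:
  1: √((-0.071·111.32)² + (-0.358·98.79)²) = √(62.46879 + 1250.81196) = 36.239 km
  2: √((-0.102·111.32)² + (-0.287·98.79)²) = √(128.92785 + 803.87730) = 30.542 km
  3: √((-0.304·111.32)² + (-0.140·98.79)²) = √(1145.23223 + 191.28550) = 36.558 km
  → nearest: 2 (30.542 km)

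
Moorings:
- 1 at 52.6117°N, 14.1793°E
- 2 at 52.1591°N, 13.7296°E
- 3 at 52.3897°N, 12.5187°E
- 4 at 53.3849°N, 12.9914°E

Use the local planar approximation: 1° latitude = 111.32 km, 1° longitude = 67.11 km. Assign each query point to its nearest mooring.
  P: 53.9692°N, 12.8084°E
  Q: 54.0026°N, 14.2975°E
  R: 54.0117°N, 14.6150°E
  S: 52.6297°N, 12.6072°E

P at 53.9692°N, 12.8084°E:
  1: √((-1.3575·111.32)² + (1.3709·67.11)²) = √(22836.317466 + 8464.202217) = 176.9195 km
  2: √((-1.8101·111.32)² + (0.9212·67.11)²) = √(40602.383796 + 3821.926547) = 210.7708 km
  3: √((-1.5795·111.32)² + (-0.2897·67.11)²) = √(30916.167800 + 377.982304) = 176.9015 km
  4: √((-0.5843·111.32)² + (0.1830·67.11)²) = √(4230.757840 + 150.826154) = 66.1935 km
  → nearest: 4 (66.1935 km)
Q at 54.0026°N, 14.2975°E:
  1: √((-1.3909·111.32)² + (-0.1182·67.11)²) = √(23973.873509 + 62.923001) = 155.0380 km
  2: √((-1.8435·111.32)² + (-0.5679·67.11)²) = √(42114.599907 + 1452.506936) = 208.7274 km
  3: √((-1.6129·111.32)² + (-1.7788·67.11)²) = √(32237.494359 + 14250.454610) = 215.6106 km
  4: √((-0.6177·111.32)² + (-1.3061·67.11)²) = √(4728.262703 + 7682.938142) = 111.4056 km
  → nearest: 4 (111.4056 km)
R at 54.0117°N, 14.6150°E:
  1: √((-1.4000·111.32)² + (-0.4357·67.11)²) = √(24288.599104 + 854.967483) = 158.5672 km
  2: √((-1.8526·111.32)² + (-0.8854·67.11)²) = √(42531.403545 + 3530.640616) = 214.6207 km
  3: √((-1.6220·111.32)² + (-2.0963·67.11)²) = √(32602.289166 + 19791.620110) = 228.8972 km
  4: √((-0.6268·111.32)² + (-1.6236·67.11)²) = √(4868.603096 + 11872.237144) = 129.3864 km
  → nearest: 4 (129.3864 km)
S at 52.6297°N, 12.6072°E:
  1: √((-0.0180·111.32)² + (1.5721·67.11)²) = √(4.015054 + 11131.016154) = 105.5227 km
  2: √((-0.4706·111.32)² + (1.1224·67.11)²) = √(2744.417886 + 5673.744747) = 91.7505 km
  3: √((-0.2400·111.32)² + (-0.0885·67.11)²) = √(713.787402 + 35.274512) = 27.3690 km
  4: √((0.7552·111.32)² + (0.3842·67.11)²) = √(7067.573894 + 664.797226) = 87.9339 km
  → nearest: 3 (27.3690 km)

P→4; Q→4; R→4; S→3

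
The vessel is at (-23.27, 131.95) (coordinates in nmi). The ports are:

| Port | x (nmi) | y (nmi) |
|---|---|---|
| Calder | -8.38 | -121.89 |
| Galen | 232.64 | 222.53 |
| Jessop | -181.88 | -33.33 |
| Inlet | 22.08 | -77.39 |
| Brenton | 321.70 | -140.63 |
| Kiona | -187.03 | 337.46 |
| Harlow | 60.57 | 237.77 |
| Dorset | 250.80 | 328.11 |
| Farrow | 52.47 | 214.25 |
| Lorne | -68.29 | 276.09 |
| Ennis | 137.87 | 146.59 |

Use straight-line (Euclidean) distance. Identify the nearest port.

Distances from (-23.27, 131.95):
Calder: √((14.89)² + (-253.84)²) = √(221.7121 + 64434.7456) = 254.28 nmi
Galen: √((255.91)² + (90.58)²) = √(65489.9281 + 8204.7364) = 271.47 nmi
Jessop: √((-158.61)² + (-165.28)²) = √(25157.1321 + 27317.4784) = 229.07 nmi
Inlet: √((45.35)² + (-209.34)²) = √(2056.6225 + 43823.2356) = 214.20 nmi
Brenton: √((344.97)² + (-272.58)²) = √(119004.3009 + 74299.8564) = 439.66 nmi
Kiona: √((-163.76)² + (205.51)²) = √(26817.3376 + 42234.3601) = 262.78 nmi
Harlow: √((83.84)² + (105.82)²) = √(7029.1456 + 11197.8724) = 135.01 nmi
Dorset: √((274.07)² + (196.16)²) = √(75114.3649 + 38478.7456) = 337.04 nmi
Farrow: √((75.74)² + (82.30)²) = √(5736.5476 + 6773.2900) = 111.85 nmi
Lorne: √((-45.02)² + (144.14)²) = √(2026.8004 + 20776.3396) = 151.01 nmi
Ennis: √((161.14)² + (14.64)²) = √(25966.0996 + 214.3296) = 161.80 nmi
Minimum: Farrow at 111.85 nmi.

Farrow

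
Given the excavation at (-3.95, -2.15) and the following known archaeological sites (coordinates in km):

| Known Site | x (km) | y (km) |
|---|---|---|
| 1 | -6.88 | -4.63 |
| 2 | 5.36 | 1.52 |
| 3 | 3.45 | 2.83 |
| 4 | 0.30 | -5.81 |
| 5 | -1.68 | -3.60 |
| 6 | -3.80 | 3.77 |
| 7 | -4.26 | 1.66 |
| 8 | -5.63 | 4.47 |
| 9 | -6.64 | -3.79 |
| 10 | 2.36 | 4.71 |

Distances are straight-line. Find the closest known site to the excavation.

Distances from (-3.95, -2.15):
1: √((-2.93)² + (-2.48)²) = √(8.5849 + 6.1504) = 3.84 km
2: √((9.31)² + (3.67)²) = √(86.6761 + 13.4689) = 10.01 km
3: √((7.40)² + (4.98)²) = √(54.7600 + 24.8004) = 8.92 km
4: √((4.25)² + (-3.66)²) = √(18.0625 + 13.3956) = 5.61 km
5: √((2.27)² + (-1.45)²) = √(5.1529 + 2.1025) = 2.69 km
6: √((0.15)² + (5.92)²) = √(0.0225 + 35.0464) = 5.92 km
7: √((-0.31)² + (3.81)²) = √(0.0961 + 14.5161) = 3.82 km
8: √((-1.68)² + (6.62)²) = √(2.8224 + 43.8244) = 6.83 km
9: √((-2.69)² + (-1.64)²) = √(7.2361 + 2.6896) = 3.15 km
10: √((6.31)² + (6.86)²) = √(39.8161 + 47.0596) = 9.32 km
Minimum: 5 at 2.69 km.

5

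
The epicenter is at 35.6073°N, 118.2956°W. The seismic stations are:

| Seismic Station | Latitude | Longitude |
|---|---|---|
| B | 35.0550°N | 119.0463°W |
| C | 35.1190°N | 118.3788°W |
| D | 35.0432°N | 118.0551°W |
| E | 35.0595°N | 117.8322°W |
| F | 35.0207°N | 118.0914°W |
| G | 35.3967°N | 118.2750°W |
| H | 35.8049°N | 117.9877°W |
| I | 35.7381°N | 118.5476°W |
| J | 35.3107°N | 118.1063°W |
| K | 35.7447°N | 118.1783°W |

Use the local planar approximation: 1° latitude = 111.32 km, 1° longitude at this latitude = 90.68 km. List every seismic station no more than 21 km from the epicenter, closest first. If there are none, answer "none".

Distances from 35.6073°N, 118.2956°W:
B: 91.7281 km
C: 54.8786 km
D: 66.4748 km
E: 74.0572 km
F: 67.8749 km
G: 23.5183 km
H: 35.5444 km
I: 27.0961 km
J: 37.2131 km
K: 18.6303 km
Threshold 21 km: K (18.6303 km) is within range.

K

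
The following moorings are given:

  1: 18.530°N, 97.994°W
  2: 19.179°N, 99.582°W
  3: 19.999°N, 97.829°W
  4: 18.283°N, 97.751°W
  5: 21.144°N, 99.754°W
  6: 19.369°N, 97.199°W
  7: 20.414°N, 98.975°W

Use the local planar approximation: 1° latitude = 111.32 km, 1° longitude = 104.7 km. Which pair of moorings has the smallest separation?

Pairwise distances:
1–2: 181.282 km
1–3: 164.439 km
1–4: 37.461 km
1–5: 344.429 km
1–6: 125.106 km
1–7: 233.527 km
2–3: 204.986 km
2–4: 216.101 km
2–5: 219.484 km
2–6: 250.395 km
2–7: 151.459 km
3–4: 191.200 km
3–5: 238.470 km
3–6: 96.277 km
3–7: 128.573 km
4–5: 381.331 km
4–6: 133.998 km
4–7: 269.625 km
5–6: 332.571 km
5–7: 115.135 km
6–7: 219.337 km
Closest pair: 1–4 at 37.461 km.

1 and 4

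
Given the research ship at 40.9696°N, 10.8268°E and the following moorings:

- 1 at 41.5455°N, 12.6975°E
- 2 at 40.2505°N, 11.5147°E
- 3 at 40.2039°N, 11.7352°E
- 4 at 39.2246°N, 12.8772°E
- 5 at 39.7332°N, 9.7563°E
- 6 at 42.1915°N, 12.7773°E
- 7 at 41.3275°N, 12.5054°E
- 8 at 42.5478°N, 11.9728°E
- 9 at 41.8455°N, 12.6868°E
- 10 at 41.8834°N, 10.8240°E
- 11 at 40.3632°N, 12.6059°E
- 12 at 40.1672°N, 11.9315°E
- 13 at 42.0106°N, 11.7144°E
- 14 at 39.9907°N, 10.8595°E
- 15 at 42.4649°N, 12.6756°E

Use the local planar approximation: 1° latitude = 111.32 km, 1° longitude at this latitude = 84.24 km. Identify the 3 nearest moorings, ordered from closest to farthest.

Distances from 40.9696°N, 10.8268°E:
1: 170.1290 km
2: 98.8235 km
3: 114.5484 km
4: 259.9395 km
5: 164.5476 km
6: 213.3068 km
7: 146.9108 km
8: 200.4622 km
9: 184.5478 km
10: 101.7245 km
11: 164.3724 km
12: 128.9914 km
13: 137.9126 km
14: 109.0060 km
15: 227.9555 km
Sorted: 2 (98.8235 km) < 10 (101.7245 km) < 14 (109.0060 km) < 3 (114.5484 km) < 12 (128.9914 km) < …

2, 10, 14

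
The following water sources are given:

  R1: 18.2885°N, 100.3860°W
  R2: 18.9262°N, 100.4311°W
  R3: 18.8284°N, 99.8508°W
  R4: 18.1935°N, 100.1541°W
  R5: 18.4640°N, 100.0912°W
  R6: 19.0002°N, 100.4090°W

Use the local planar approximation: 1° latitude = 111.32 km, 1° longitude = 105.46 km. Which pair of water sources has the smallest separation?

Pairwise distances:
R1–R2: √((0.6377·111.32)² + (-0.0451·105.46)²) = √(5039.404614 + 22.621876) = 71.1479 km
R1–R3: √((0.5399·111.32)² + (0.5352·105.46)²) = √(3612.210496 + 3185.721038) = 82.4496 km
R1–R4: √((-0.0950·111.32)² + (0.2319·105.46)²) = √(111.839085 + 598.104447) = 26.6448 km
R1–R5: √((0.1755·111.32)² + (0.2948·105.46)²) = √(381.681084 + 966.563726) = 36.7185 km
R1–R6: √((0.7117·111.32)² + (-0.0230·105.46)²) = √(6276.829429 + 5.883438) = 79.2636 km
R2–R3: √((-0.0978·111.32)² + (0.5803·105.46)²) = √(118.528859 + 3745.248814) = 62.1593 km
R2–R4: √((-0.7327·111.32)² + (0.2770·105.46)²) = √(6652.712849 + 853.365482) = 86.6376 km
R2–R5: √((-0.4622·111.32)² + (0.3399·105.46)²) = √(2647.319006 + 1284.925249) = 62.7076 km
R2–R6: √((0.0740·111.32)² + (0.0221·105.46)²) = √(67.859372 + 5.432004) = 8.5610 km
R3–R4: √((-0.6349·111.32)² + (-0.3033·105.46)²) = √(4995.247941 + 1023.105347) = 77.5780 km
R3–R5: √((-0.3644·111.32)² + (-0.2404·105.46)²) = √(1645.519874 + 642.753515) = 47.8359 km
R3–R6: √((0.1718·111.32)² + (-0.5582·105.46)²) = √(365.757057 + 3465.414580) = 61.8965 km
R4–R5: √((0.2705·111.32)² + (0.0629·105.46)²) = √(906.736157 + 44.002447) = 30.8340 km
R4–R6: √((0.8067·111.32)² + (-0.2549·105.46)²) = √(8064.371186 + 722.628698) = 93.7390 km
R5–R6: √((0.5362·111.32)² + (-0.3178·105.46)²) = √(3562.870314 + 1123.267827) = 68.4554 km
Closest pair: R2–R6 at 8.5610 km.

R2 and R6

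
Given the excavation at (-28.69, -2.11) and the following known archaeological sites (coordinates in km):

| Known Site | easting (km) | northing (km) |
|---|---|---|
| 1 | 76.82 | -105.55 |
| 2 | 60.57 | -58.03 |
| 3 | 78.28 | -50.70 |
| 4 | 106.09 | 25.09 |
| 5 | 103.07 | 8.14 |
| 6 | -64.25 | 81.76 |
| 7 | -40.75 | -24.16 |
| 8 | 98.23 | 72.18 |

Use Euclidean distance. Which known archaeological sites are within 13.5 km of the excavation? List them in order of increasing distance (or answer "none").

none

Distances from (-28.69, -2.11):
1: √((105.51)² + (-103.44)²) = √(11132.3601 + 10699.8336) = 147.76 km
2: √((89.26)² + (-55.92)²) = √(7967.3476 + 3127.0464) = 105.33 km
3: √((106.97)² + (-48.59)²) = √(11442.5809 + 2360.9881) = 117.49 km
4: √((134.78)² + (27.20)²) = √(18165.6484 + 739.8400) = 137.50 km
5: √((131.76)² + (10.25)²) = √(17360.6976 + 105.0625) = 132.16 km
6: √((-35.56)² + (83.87)²) = √(1264.5136 + 7034.1769) = 91.10 km
7: √((-12.06)² + (-22.05)²) = √(145.4436 + 486.2025) = 25.13 km
8: √((126.92)² + (74.29)²) = √(16108.6864 + 5519.0041) = 147.06 km
Threshold 13.5 km: none within range.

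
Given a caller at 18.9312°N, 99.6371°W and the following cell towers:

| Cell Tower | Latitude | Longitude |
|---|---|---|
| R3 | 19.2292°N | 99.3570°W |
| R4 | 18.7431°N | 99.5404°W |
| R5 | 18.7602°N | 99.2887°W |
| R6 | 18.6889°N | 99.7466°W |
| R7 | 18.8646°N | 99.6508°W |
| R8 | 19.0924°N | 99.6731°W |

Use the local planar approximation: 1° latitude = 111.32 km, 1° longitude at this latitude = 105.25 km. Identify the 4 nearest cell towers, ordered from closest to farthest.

Distances from 18.9312°N, 99.6371°W:
R3: 44.3799 km
R4: 23.2817 km
R5: 41.3156 km
R6: 29.3318 km
R7: 7.5528 km
R8: 18.3404 km
Sorted: R7 (7.5528 km) < R8 (18.3404 km) < R4 (23.2817 km) < R6 (29.3318 km) < R5 (41.3156 km) < R3 (44.3799 km)

R7, R8, R4, R6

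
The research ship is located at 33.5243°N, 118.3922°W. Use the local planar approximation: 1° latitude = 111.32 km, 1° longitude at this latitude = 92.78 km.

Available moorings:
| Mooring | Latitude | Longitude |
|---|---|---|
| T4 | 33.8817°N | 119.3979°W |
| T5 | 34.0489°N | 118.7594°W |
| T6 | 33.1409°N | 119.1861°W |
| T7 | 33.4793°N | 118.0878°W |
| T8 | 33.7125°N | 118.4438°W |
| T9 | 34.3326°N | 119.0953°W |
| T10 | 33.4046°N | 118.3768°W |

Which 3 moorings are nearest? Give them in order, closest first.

T10, T8, T7

Distances from 33.5243°N, 118.3922°W:
T4: 101.4369 km
T5: 67.6097 km
T6: 85.1299 km
T7: 28.6831 km
T8: 21.4905 km
T9: 111.1387 km
T10: 13.4014 km
Sorted: T10 (13.4014 km) < T8 (21.4905 km) < T7 (28.6831 km) < T5 (67.6097 km) < T6 (85.1299 km) < …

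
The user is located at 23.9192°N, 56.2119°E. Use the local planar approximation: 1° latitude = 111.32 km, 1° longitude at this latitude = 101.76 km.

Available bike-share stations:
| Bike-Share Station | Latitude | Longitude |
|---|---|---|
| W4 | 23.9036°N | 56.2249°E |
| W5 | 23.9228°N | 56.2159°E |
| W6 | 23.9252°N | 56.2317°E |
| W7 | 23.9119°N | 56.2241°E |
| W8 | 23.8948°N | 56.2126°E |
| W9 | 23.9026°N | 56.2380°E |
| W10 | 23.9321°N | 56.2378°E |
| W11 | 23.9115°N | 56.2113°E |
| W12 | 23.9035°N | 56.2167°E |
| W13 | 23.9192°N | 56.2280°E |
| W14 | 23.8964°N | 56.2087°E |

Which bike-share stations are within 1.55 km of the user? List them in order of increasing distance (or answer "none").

Distances from 23.9192°N, 56.2119°E:
W4: 2.1831 km
W5: 0.5712 km
W6: 2.1227 km
W7: 1.4838 km
W8: 2.7171 km
W9: 3.2355 km
W10: 3.0014 km
W11: 0.8593 km
W12: 1.8147 km
W13: 1.6383 km
W14: 2.5589 km
Threshold 1.55 km: W5 (0.5712 km), W11 (0.8593 km), W7 (1.4838 km) are within range.

W5, W11, W7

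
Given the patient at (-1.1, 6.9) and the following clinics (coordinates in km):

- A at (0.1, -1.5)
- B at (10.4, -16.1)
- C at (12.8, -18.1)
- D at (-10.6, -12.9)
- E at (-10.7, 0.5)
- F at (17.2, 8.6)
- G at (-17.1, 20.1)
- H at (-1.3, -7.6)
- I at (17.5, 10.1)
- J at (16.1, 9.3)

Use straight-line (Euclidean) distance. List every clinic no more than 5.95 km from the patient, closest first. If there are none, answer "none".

Distances from (-1.1, 6.9):
A: √((1.2)² + (-8.4)²) = √(1.440 + 70.560) = 8.5 km
B: √((11.5)² + (-23.0)²) = √(132.250 + 529.000) = 25.7 km
C: √((13.9)² + (-25.0)²) = √(193.210 + 625.000) = 28.6 km
D: √((-9.5)² + (-19.8)²) = √(90.250 + 392.040) = 22.0 km
E: √((-9.6)² + (-6.4)²) = √(92.160 + 40.960) = 11.5 km
F: √((18.3)² + (1.7)²) = √(334.890 + 2.890) = 18.4 km
G: √((-16.0)² + (13.2)²) = √(256.000 + 174.240) = 20.7 km
H: √((-0.2)² + (-14.5)²) = √(0.040 + 210.250) = 14.5 km
I: √((18.6)² + (3.2)²) = √(345.960 + 10.240) = 18.9 km
J: √((17.2)² + (2.4)²) = √(295.840 + 5.760) = 17.4 km
Threshold 5.95 km: none within range.

none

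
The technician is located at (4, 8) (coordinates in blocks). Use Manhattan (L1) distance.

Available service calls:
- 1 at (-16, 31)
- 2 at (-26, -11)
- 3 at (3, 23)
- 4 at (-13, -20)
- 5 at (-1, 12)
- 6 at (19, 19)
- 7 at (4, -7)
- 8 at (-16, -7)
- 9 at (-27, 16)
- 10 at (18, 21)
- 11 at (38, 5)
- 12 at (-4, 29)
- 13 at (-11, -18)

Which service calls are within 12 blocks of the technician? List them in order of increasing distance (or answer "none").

Distances from (4, 8):
1: 43 blocks
2: 49 blocks
3: 16 blocks
4: 45 blocks
5: 9 blocks
6: 26 blocks
7: 15 blocks
8: 35 blocks
9: 39 blocks
10: 27 blocks
11: 37 blocks
12: 29 blocks
13: 41 blocks
Threshold 12 blocks: 5 (9 blocks) is within range.

5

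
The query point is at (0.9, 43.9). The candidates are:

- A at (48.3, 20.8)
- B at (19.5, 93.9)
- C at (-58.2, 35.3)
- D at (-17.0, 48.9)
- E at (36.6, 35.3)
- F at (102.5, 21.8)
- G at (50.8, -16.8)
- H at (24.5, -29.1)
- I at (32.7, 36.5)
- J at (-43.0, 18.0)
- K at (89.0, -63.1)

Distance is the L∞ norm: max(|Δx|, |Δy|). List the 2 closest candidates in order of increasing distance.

D, I

Distances from (0.9, 43.9):
A: 47.4
B: 50.0
C: 59.1
D: 17.9
E: 35.7
F: 101.6
G: 60.7
H: 73.0
I: 31.8
J: 43.9
K: 107.0
Sorted: D (17.9) < I (31.8) < E (35.7) < J (43.9) < …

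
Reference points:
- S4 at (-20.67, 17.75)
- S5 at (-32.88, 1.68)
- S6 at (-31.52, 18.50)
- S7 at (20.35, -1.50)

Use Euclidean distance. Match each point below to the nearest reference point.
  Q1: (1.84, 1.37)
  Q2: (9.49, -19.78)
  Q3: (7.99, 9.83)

Q1→S7; Q2→S7; Q3→S7

Q1 at (1.84, 1.37):
  S4: 27.84
  S5: 34.72
  S6: 37.50
  S7: 18.73
  → nearest: S7 (18.73)
Q2 at (9.49, -19.78):
  S4: 48.15
  S5: 47.49
  S6: 56.10
  S7: 21.26
  → nearest: S7 (21.26)
Q3 at (7.99, 9.83):
  S4: 29.73
  S5: 41.67
  S6: 40.45
  S7: 16.77
  → nearest: S7 (16.77)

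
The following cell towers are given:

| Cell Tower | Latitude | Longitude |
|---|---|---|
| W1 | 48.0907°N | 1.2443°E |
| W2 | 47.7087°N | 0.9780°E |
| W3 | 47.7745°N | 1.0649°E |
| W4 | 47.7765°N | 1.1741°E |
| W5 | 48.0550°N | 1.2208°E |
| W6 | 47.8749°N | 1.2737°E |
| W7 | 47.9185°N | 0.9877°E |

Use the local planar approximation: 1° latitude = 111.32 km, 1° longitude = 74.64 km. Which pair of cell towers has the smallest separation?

Pairwise distances:
W1–W5: √((-0.0357·111.32)² + (-0.0235·74.64)²) = √(15.793662 + 3.076656) = 4.3440 km
W3–W4: √((0.0020·111.32)² + (0.1092·74.64)²) = √(0.049569 + 66.433715) = 8.1537 km
W2–W3: √((0.0658·111.32)² + (0.0869·74.64)²) = √(53.653515 + 42.070998) = 9.7839 km
W4–W6: √((0.0984·111.32)² + (0.0996·74.64)²) = √(119.987662 + 55.266497) = 13.2384 km
W2–W4: √((0.0678·111.32)² + (0.1961·74.64)²) = √(56.964696 + 214.238959) = 16.4683 km
W3–W7: √((0.1440·111.32)² + (-0.0772·74.64)²) = √(256.963465 + 33.203041) = 17.0343 km
W3–W6: √((0.1004·111.32)² + (0.2088·74.64)²) = √(124.914778 + 242.886988) = 19.1782 km
W5–W6: √((-0.1801·111.32)² + (0.0529·74.64)²) = √(401.951655 + 15.590305) = 20.4338 km
W4–W7: √((0.1420·111.32)² + (-0.1864·74.64)²) = √(249.875159 + 193.568675) = 21.0581 km
W6–W7: √((0.0436·111.32)² + (-0.2860·74.64)²) = √(23.556967 + 455.696117) = 21.8918 km
W5–W7: √((-0.1365·111.32)² + (-0.2331·74.64)²) = √(230.893495 + 302.710725) = 23.0999 km
W2–W7: √((0.2098·111.32)² + (0.0097·74.64)²) = √(545.453036 + 0.524188) = 23.3662 km
W1–W6: √((-0.2158·111.32)² + (0.0294·74.64)²) = √(577.097610 + 4.815462) = 24.1229 km
W1–W7: √((-0.1722·111.32)² + (-0.2566·74.64)²) = √(367.462216 + 366.823006) = 27.0977 km
W2–W6: √((0.1662·111.32)² + (0.2957·74.64)²) = √(342.301210 + 487.131160) = 28.7999 km
W4–W5: √((0.2785·111.32)² + (0.0467·74.64)²) = √(961.162447 + 12.150021) = 31.1980 km
W3–W5: √((0.2805·111.32)² + (0.1559·74.64)²) = √(975.016862 + 135.405246) = 33.3230 km
W1–W4: √((-0.3142·111.32)² + (-0.0702·74.64)²) = √(1223.372621 + 27.454750) = 35.3670 km
W1–W3: √((-0.3162·111.32)² + (-0.1794·74.64)²) = √(1238.996634 + 179.303241) = 37.6603 km
W2–W5: √((0.3463·111.32)² + (0.2428·74.64)²) = √(1486.111444 + 328.428341) = 42.5974 km
W1–W2: √((-0.3820·111.32)² + (-0.2663·74.64)²) = √(1808.310988 + 395.080500) = 46.9403 km
Closest pair: W1–W5 at 4.3440 km.

W1 and W5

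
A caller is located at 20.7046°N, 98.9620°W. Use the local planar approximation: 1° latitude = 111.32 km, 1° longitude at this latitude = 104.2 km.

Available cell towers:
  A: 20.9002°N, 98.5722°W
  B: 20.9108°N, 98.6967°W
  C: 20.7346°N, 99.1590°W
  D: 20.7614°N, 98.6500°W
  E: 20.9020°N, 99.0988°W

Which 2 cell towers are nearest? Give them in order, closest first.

Distances from 20.7046°N, 98.9620°W:
A: 46.0855 km
B: 35.9319 km
C: 20.7973 km
D: 33.1196 km
E: 26.1930 km
Sorted: C (20.7973 km) < E (26.1930 km) < D (33.1196 km) < B (35.9319 km) < …

C, E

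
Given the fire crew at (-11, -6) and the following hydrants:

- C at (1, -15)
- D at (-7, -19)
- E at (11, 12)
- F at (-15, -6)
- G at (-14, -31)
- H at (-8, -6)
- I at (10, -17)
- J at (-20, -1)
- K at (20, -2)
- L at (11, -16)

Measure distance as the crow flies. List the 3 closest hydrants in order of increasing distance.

H, F, J

Distances from (-11, -6):
C: √((12)² + (-9)²) = √(144.000 + 81.000) = 15.0
D: √((4)² + (-13)²) = √(16.000 + 169.000) = 13.6
E: √((22)² + (18)²) = √(484.000 + 324.000) = 28.4
F: √((-4)² + (0)²) = √(16.000 + 0.000) = 4.0
G: √((-3)² + (-25)²) = √(9.000 + 625.000) = 25.2
H: √((3)² + (0)²) = √(9.000 + 0.000) = 3.0
I: √((21)² + (-11)²) = √(441.000 + 121.000) = 23.7
J: √((-9)² + (5)²) = √(81.000 + 25.000) = 10.3
K: √((31)² + (4)²) = √(961.000 + 16.000) = 31.3
L: √((22)² + (-10)²) = √(484.000 + 100.000) = 24.2
Sorted: H (3.0) < F (4.0) < J (10.3) < D (13.6) < C (15.0) < …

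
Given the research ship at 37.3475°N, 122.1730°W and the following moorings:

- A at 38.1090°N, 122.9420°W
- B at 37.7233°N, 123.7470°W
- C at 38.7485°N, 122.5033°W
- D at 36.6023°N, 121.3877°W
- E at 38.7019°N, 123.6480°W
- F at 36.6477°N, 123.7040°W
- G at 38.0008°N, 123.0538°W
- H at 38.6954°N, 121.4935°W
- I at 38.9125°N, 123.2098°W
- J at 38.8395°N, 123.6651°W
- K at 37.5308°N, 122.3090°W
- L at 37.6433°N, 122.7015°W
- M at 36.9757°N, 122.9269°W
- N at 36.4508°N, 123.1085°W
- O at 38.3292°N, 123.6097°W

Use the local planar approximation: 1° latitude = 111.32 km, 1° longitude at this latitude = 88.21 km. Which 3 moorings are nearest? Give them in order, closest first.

K, L, M

Distances from 37.3475°N, 122.1730°W:
A: √((0.7615·111.32)² + (-0.7690·88.21)²) = √(7185.983417 + 4601.382366) = 108.5696 km
B: √((0.3758·111.32)² + (-1.5740·88.21)²) = √(1750.088241 + 19277.250914) = 145.0081 km
C: √((1.4010·111.32)² + (-0.3303·88.21)²) = √(24323.309495 + 848.892686) = 158.6575 km
D: √((-0.7452·111.32)² + (0.7853·88.21)²) = √(6881.642190 + 4798.514805) = 108.0748 km
E: √((1.3544·111.32)² + (-1.4750·88.21)²) = √(22732.138088 + 16928.547045) = 199.1499 km
F: √((-0.6998·111.32)² + (-1.5310·88.21)²) = √(6068.680472 + 18238.370151) = 155.9072 km
G: √((0.6533·111.32)² + (-0.8808·88.21)²) = √(5288.977405 + 6036.570209) = 106.4216 km
H: √((1.3479·111.32)² + (0.6795·88.21)²) = √(22514.470726 + 3592.647158) = 161.5770 km
I: √((1.5650·111.32)² + (-1.0368·88.21)²) = √(30351.144970 + 8364.223349) = 196.7622 km
J: √((1.4920·111.32)² + (-1.4921·88.21)²) = √(27585.702080 + 17323.335040) = 211.9175 km
K: √((0.1833·111.32)² + (-0.1360·88.21)²) = √(416.362229 + 143.917452) = 23.6702 km
L: √((0.2958·111.32)² + (-0.5285·88.21)²) = √(1084.283215 + 2173.329762) = 57.0755 km
M: √((-0.3718·111.32)² + (-0.7539·88.21)²) = √(1713.030779 + 4422.452029) = 78.3293 km
N: √((-0.8967·111.32)² + (-0.9355·88.21)²) = √(9964.160969 + 6809.625493) = 129.5137 km
O: √((0.9817·111.32)² + (-1.4367·88.21)²) = √(11942.739993 + 16060.824174) = 167.3427 km
Sorted: K (23.6702 km) < L (57.0755 km) < M (78.3293 km) < G (106.4216 km) < D (108.0748 km) < …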